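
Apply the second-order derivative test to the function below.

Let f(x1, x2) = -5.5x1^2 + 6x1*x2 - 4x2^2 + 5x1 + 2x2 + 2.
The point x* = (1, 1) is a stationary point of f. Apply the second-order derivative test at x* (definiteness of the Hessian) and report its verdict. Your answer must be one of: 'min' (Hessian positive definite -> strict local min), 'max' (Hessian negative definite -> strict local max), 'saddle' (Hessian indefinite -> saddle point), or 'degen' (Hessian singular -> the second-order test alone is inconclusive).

Compute the Hessian H = grad^2 f:
  H = [[-11, 6], [6, -8]]
Verify stationarity: grad f(x*) = H x* + g = (0, 0).
Eigenvalues of H: -15.6847, -3.3153.
Both eigenvalues < 0, so H is negative definite -> x* is a strict local max.

max


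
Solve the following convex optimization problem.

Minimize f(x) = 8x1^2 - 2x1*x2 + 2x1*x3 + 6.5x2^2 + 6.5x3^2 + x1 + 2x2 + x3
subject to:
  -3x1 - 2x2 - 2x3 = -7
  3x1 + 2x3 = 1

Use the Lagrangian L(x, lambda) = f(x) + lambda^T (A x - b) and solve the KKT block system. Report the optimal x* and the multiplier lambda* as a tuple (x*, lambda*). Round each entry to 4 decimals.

Form the Lagrangian:
  L(x, lambda) = (1/2) x^T Q x + c^T x + lambda^T (A x - b)
Stationarity (grad_x L = 0): Q x + c + A^T lambda = 0.
Primal feasibility: A x = b.

This gives the KKT block system:
  [ Q   A^T ] [ x     ]   [-c ]
  [ A    0  ] [ lambda ] = [ b ]

Solving the linear system:
  x*      = (0.3885, 3, -0.0828)
  lambda* = (20.1115, 19.7611)
  f(x*)   = 63.6624

x* = (0.3885, 3, -0.0828), lambda* = (20.1115, 19.7611)


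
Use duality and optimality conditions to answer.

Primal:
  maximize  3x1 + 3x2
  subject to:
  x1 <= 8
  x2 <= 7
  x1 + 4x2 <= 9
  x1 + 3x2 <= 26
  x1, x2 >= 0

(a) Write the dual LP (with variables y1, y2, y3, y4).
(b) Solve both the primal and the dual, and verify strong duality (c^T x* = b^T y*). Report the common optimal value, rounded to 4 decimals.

The standard primal-dual pair for 'max c^T x s.t. A x <= b, x >= 0' is:
  Dual:  min b^T y  s.t.  A^T y >= c,  y >= 0.

So the dual LP is:
  minimize  8y1 + 7y2 + 9y3 + 26y4
  subject to:
    y1 + y3 + y4 >= 3
    y2 + 4y3 + 3y4 >= 3
    y1, y2, y3, y4 >= 0

Solving the primal: x* = (8, 0.25).
  primal value c^T x* = 24.75.
Solving the dual: y* = (2.25, 0, 0.75, 0).
  dual value b^T y* = 24.75.
Strong duality: c^T x* = b^T y*. Confirmed.

24.75


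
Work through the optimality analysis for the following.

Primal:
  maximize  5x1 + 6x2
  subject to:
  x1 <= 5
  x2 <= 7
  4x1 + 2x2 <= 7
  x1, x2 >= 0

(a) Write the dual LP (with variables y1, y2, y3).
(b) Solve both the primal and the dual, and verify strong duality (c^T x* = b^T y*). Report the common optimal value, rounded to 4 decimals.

The standard primal-dual pair for 'max c^T x s.t. A x <= b, x >= 0' is:
  Dual:  min b^T y  s.t.  A^T y >= c,  y >= 0.

So the dual LP is:
  minimize  5y1 + 7y2 + 7y3
  subject to:
    y1 + 4y3 >= 5
    y2 + 2y3 >= 6
    y1, y2, y3 >= 0

Solving the primal: x* = (0, 3.5).
  primal value c^T x* = 21.
Solving the dual: y* = (0, 0, 3).
  dual value b^T y* = 21.
Strong duality: c^T x* = b^T y*. Confirmed.

21


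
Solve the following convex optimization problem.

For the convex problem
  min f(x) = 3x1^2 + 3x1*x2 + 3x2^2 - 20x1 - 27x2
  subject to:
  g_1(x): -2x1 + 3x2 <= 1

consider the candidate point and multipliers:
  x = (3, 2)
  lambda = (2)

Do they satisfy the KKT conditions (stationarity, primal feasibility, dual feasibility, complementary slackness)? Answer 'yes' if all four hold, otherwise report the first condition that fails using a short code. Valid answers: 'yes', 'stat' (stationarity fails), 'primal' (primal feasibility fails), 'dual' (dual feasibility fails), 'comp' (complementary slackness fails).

Gradient of f: grad f(x) = Q x + c = (4, -6)
Constraint values g_i(x) = a_i^T x - b_i:
  g_1((3, 2)) = -1
Stationarity residual: grad f(x) + sum_i lambda_i a_i = (0, 0)
  -> stationarity OK
Primal feasibility (all g_i <= 0): OK
Dual feasibility (all lambda_i >= 0): OK
Complementary slackness (lambda_i * g_i(x) = 0 for all i): FAILS

Verdict: the first failing condition is complementary_slackness -> comp.

comp


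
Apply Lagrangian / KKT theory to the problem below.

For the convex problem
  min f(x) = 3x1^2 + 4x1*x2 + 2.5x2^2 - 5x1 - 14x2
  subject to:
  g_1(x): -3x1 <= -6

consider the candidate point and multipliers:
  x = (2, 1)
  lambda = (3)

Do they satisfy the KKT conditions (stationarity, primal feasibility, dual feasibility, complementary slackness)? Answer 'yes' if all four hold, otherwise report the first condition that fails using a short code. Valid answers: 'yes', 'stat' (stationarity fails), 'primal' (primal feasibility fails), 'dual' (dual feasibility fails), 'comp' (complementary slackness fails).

Gradient of f: grad f(x) = Q x + c = (11, -1)
Constraint values g_i(x) = a_i^T x - b_i:
  g_1((2, 1)) = 0
Stationarity residual: grad f(x) + sum_i lambda_i a_i = (2, -1)
  -> stationarity FAILS
Primal feasibility (all g_i <= 0): OK
Dual feasibility (all lambda_i >= 0): OK
Complementary slackness (lambda_i * g_i(x) = 0 for all i): OK

Verdict: the first failing condition is stationarity -> stat.

stat


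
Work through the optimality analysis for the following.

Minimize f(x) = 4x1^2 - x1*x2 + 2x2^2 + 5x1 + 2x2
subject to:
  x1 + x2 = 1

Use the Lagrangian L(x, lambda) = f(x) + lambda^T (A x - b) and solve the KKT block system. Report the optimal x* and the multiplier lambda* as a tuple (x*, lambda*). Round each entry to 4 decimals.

Form the Lagrangian:
  L(x, lambda) = (1/2) x^T Q x + c^T x + lambda^T (A x - b)
Stationarity (grad_x L = 0): Q x + c + A^T lambda = 0.
Primal feasibility: A x = b.

This gives the KKT block system:
  [ Q   A^T ] [ x     ]   [-c ]
  [ A    0  ] [ lambda ] = [ b ]

Solving the linear system:
  x*      = (0.1429, 0.8571)
  lambda* = (-5.2857)
  f(x*)   = 3.8571

x* = (0.1429, 0.8571), lambda* = (-5.2857)


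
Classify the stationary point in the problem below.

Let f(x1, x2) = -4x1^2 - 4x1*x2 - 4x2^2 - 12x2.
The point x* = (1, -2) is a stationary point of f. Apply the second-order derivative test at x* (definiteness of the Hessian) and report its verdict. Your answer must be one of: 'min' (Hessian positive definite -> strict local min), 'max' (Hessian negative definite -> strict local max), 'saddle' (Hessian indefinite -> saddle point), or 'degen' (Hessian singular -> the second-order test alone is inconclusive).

Compute the Hessian H = grad^2 f:
  H = [[-8, -4], [-4, -8]]
Verify stationarity: grad f(x*) = H x* + g = (0, 0).
Eigenvalues of H: -12, -4.
Both eigenvalues < 0, so H is negative definite -> x* is a strict local max.

max


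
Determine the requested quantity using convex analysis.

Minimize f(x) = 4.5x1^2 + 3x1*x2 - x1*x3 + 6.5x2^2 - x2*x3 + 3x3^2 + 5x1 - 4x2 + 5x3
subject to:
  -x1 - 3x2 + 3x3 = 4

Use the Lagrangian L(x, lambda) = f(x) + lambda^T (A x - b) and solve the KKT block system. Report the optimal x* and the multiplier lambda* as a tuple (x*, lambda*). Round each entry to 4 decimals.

Form the Lagrangian:
  L(x, lambda) = (1/2) x^T Q x + c^T x + lambda^T (A x - b)
Stationarity (grad_x L = 0): Q x + c + A^T lambda = 0.
Primal feasibility: A x = b.

This gives the KKT block system:
  [ Q   A^T ] [ x     ]   [-c ]
  [ A    0  ] [ lambda ] = [ b ]

Solving the linear system:
  x*      = (-0.7731, -0.2842, 0.7914)
  lambda* = (-3.6019)
  f(x*)   = 7.8181

x* = (-0.7731, -0.2842, 0.7914), lambda* = (-3.6019)


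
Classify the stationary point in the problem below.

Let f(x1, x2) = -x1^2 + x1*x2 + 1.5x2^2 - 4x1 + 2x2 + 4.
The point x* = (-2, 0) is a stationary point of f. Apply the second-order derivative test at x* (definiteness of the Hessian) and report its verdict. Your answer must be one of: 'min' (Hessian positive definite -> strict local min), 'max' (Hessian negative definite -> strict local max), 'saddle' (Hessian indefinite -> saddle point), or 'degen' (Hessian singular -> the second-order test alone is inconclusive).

Compute the Hessian H = grad^2 f:
  H = [[-2, 1], [1, 3]]
Verify stationarity: grad f(x*) = H x* + g = (0, 0).
Eigenvalues of H: -2.1926, 3.1926.
Eigenvalues have mixed signs, so H is indefinite -> x* is a saddle point.

saddle


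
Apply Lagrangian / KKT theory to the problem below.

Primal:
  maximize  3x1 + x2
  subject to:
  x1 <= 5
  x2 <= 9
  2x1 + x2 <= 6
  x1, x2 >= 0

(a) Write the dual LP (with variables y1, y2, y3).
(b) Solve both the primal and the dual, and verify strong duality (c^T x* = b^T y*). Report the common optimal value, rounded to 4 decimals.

The standard primal-dual pair for 'max c^T x s.t. A x <= b, x >= 0' is:
  Dual:  min b^T y  s.t.  A^T y >= c,  y >= 0.

So the dual LP is:
  minimize  5y1 + 9y2 + 6y3
  subject to:
    y1 + 2y3 >= 3
    y2 + y3 >= 1
    y1, y2, y3 >= 0

Solving the primal: x* = (3, 0).
  primal value c^T x* = 9.
Solving the dual: y* = (0, 0, 1.5).
  dual value b^T y* = 9.
Strong duality: c^T x* = b^T y*. Confirmed.

9


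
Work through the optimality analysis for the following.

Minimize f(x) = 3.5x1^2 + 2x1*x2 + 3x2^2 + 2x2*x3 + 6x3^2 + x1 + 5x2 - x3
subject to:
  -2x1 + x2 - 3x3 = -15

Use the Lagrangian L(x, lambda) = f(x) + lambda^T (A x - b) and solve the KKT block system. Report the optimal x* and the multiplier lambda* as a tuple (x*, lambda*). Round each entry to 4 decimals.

Form the Lagrangian:
  L(x, lambda) = (1/2) x^T Q x + c^T x + lambda^T (A x - b)
Stationarity (grad_x L = 0): Q x + c + A^T lambda = 0.
Primal feasibility: A x = b.

This gives the KKT block system:
  [ Q   A^T ] [ x     ]   [-c ]
  [ A    0  ] [ lambda ] = [ b ]

Solving the linear system:
  x*      = (2.5551, -3.4104, 2.1598)
  lambda* = (6.0324)
  f(x*)   = 36.9147

x* = (2.5551, -3.4104, 2.1598), lambda* = (6.0324)


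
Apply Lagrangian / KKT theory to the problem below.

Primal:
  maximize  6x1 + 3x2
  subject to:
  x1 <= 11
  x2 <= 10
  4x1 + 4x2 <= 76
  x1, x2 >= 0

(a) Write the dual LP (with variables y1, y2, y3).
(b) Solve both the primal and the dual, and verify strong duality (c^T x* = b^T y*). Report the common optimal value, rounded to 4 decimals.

The standard primal-dual pair for 'max c^T x s.t. A x <= b, x >= 0' is:
  Dual:  min b^T y  s.t.  A^T y >= c,  y >= 0.

So the dual LP is:
  minimize  11y1 + 10y2 + 76y3
  subject to:
    y1 + 4y3 >= 6
    y2 + 4y3 >= 3
    y1, y2, y3 >= 0

Solving the primal: x* = (11, 8).
  primal value c^T x* = 90.
Solving the dual: y* = (3, 0, 0.75).
  dual value b^T y* = 90.
Strong duality: c^T x* = b^T y*. Confirmed.

90


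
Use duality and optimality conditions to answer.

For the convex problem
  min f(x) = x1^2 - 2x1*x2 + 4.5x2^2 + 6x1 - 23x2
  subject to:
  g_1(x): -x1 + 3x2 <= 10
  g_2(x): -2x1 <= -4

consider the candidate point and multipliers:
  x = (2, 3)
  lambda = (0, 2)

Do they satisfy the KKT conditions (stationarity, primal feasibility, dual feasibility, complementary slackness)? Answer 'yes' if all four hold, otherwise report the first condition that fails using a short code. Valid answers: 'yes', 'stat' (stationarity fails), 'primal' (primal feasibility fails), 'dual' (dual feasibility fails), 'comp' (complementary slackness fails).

Gradient of f: grad f(x) = Q x + c = (4, 0)
Constraint values g_i(x) = a_i^T x - b_i:
  g_1((2, 3)) = -3
  g_2((2, 3)) = 0
Stationarity residual: grad f(x) + sum_i lambda_i a_i = (0, 0)
  -> stationarity OK
Primal feasibility (all g_i <= 0): OK
Dual feasibility (all lambda_i >= 0): OK
Complementary slackness (lambda_i * g_i(x) = 0 for all i): OK

Verdict: yes, KKT holds.

yes


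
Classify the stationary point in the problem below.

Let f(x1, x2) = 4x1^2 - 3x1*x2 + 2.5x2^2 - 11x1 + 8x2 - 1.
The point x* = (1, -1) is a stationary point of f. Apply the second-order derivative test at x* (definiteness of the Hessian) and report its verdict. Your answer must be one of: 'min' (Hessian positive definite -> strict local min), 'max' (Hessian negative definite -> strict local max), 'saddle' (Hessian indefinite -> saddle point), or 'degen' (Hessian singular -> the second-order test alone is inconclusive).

Compute the Hessian H = grad^2 f:
  H = [[8, -3], [-3, 5]]
Verify stationarity: grad f(x*) = H x* + g = (0, 0).
Eigenvalues of H: 3.1459, 9.8541.
Both eigenvalues > 0, so H is positive definite -> x* is a strict local min.

min


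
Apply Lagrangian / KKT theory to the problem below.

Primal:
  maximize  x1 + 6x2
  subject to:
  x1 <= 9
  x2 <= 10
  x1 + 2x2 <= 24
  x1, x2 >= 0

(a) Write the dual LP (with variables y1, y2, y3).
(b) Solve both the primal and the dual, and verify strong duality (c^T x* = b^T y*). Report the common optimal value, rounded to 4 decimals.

The standard primal-dual pair for 'max c^T x s.t. A x <= b, x >= 0' is:
  Dual:  min b^T y  s.t.  A^T y >= c,  y >= 0.

So the dual LP is:
  minimize  9y1 + 10y2 + 24y3
  subject to:
    y1 + y3 >= 1
    y2 + 2y3 >= 6
    y1, y2, y3 >= 0

Solving the primal: x* = (4, 10).
  primal value c^T x* = 64.
Solving the dual: y* = (0, 4, 1).
  dual value b^T y* = 64.
Strong duality: c^T x* = b^T y*. Confirmed.

64


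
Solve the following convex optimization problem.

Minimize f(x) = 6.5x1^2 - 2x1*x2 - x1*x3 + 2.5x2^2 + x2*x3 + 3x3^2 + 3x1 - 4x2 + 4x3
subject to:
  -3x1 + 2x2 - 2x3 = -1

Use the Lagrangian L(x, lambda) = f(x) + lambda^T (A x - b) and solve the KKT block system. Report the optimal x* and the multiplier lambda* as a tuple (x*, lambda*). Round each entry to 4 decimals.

Form the Lagrangian:
  L(x, lambda) = (1/2) x^T Q x + c^T x + lambda^T (A x - b)
Stationarity (grad_x L = 0): Q x + c + A^T lambda = 0.
Primal feasibility: A x = b.

This gives the KKT block system:
  [ Q   A^T ] [ x     ]   [-c ]
  [ A    0  ] [ lambda ] = [ b ]

Solving the linear system:
  x*      = (0.282, 0.0236, 0.1006)
  lambda* = (2.1727)
  f(x*)   = 1.6634

x* = (0.282, 0.0236, 0.1006), lambda* = (2.1727)


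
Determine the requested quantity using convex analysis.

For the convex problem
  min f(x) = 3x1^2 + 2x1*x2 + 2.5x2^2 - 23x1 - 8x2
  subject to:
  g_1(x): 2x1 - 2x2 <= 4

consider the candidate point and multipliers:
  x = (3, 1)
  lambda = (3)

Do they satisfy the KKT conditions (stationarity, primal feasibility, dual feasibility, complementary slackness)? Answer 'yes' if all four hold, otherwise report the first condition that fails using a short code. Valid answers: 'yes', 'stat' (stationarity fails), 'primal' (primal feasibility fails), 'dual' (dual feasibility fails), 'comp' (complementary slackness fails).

Gradient of f: grad f(x) = Q x + c = (-3, 3)
Constraint values g_i(x) = a_i^T x - b_i:
  g_1((3, 1)) = 0
Stationarity residual: grad f(x) + sum_i lambda_i a_i = (3, -3)
  -> stationarity FAILS
Primal feasibility (all g_i <= 0): OK
Dual feasibility (all lambda_i >= 0): OK
Complementary slackness (lambda_i * g_i(x) = 0 for all i): OK

Verdict: the first failing condition is stationarity -> stat.

stat


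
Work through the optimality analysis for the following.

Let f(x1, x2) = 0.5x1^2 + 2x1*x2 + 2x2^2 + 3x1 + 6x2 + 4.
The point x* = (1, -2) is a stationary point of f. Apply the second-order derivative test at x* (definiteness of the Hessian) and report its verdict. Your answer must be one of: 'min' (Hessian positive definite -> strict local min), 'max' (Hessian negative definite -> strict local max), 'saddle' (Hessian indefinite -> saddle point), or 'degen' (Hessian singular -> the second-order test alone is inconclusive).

Compute the Hessian H = grad^2 f:
  H = [[1, 2], [2, 4]]
Verify stationarity: grad f(x*) = H x* + g = (0, 0).
Eigenvalues of H: 0, 5.
H has a zero eigenvalue (singular; positive semidefinite but not definite), so H is neither positive definite, negative definite, nor indefinite. The second-order test alone is inconclusive -> degen.
(Indeed, f is constant along the null direction of H through x*, so x* is not a strict local extremum.)

degen


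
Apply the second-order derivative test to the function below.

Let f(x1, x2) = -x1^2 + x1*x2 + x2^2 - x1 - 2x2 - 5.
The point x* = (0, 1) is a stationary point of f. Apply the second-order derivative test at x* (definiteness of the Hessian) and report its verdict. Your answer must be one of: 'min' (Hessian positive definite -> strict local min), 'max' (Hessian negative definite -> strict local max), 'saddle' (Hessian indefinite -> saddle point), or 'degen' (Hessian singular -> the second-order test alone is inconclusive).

Compute the Hessian H = grad^2 f:
  H = [[-2, 1], [1, 2]]
Verify stationarity: grad f(x*) = H x* + g = (0, 0).
Eigenvalues of H: -2.2361, 2.2361.
Eigenvalues have mixed signs, so H is indefinite -> x* is a saddle point.

saddle


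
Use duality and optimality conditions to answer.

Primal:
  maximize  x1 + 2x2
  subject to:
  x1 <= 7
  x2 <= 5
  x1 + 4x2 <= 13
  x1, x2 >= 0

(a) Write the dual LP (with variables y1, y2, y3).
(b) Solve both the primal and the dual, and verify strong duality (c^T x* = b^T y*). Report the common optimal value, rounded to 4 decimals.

The standard primal-dual pair for 'max c^T x s.t. A x <= b, x >= 0' is:
  Dual:  min b^T y  s.t.  A^T y >= c,  y >= 0.

So the dual LP is:
  minimize  7y1 + 5y2 + 13y3
  subject to:
    y1 + y3 >= 1
    y2 + 4y3 >= 2
    y1, y2, y3 >= 0

Solving the primal: x* = (7, 1.5).
  primal value c^T x* = 10.
Solving the dual: y* = (0.5, 0, 0.5).
  dual value b^T y* = 10.
Strong duality: c^T x* = b^T y*. Confirmed.

10


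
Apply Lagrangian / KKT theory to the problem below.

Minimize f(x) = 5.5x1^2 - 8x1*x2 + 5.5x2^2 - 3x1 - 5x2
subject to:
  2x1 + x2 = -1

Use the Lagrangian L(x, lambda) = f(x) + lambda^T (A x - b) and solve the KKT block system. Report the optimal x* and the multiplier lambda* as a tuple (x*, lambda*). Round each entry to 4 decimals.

Form the Lagrangian:
  L(x, lambda) = (1/2) x^T Q x + c^T x + lambda^T (A x - b)
Stationarity (grad_x L = 0): Q x + c + A^T lambda = 0.
Primal feasibility: A x = b.

This gives the KKT block system:
  [ Q   A^T ] [ x     ]   [-c ]
  [ A    0  ] [ lambda ] = [ b ]

Solving the linear system:
  x*      = (-0.4253, -0.1494)
  lambda* = (3.2414)
  f(x*)   = 2.6322

x* = (-0.4253, -0.1494), lambda* = (3.2414)


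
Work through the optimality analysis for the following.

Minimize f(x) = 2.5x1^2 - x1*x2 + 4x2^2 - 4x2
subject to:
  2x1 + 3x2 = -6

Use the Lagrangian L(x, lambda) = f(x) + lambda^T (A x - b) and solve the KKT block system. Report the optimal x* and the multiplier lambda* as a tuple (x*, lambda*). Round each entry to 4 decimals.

Form the Lagrangian:
  L(x, lambda) = (1/2) x^T Q x + c^T x + lambda^T (A x - b)
Stationarity (grad_x L = 0): Q x + c + A^T lambda = 0.
Primal feasibility: A x = b.

This gives the KKT block system:
  [ Q   A^T ] [ x     ]   [-c ]
  [ A    0  ] [ lambda ] = [ b ]

Solving the linear system:
  x*      = (-1.5506, -0.9663)
  lambda* = (3.3933)
  f(x*)   = 12.1124

x* = (-1.5506, -0.9663), lambda* = (3.3933)


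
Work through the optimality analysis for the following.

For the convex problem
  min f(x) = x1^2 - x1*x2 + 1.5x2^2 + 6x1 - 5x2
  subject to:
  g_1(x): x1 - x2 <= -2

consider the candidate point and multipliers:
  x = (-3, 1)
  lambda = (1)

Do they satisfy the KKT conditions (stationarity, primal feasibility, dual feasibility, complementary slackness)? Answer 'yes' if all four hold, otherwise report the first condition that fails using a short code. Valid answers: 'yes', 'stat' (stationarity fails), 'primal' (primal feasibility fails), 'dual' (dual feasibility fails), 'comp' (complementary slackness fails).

Gradient of f: grad f(x) = Q x + c = (-1, 1)
Constraint values g_i(x) = a_i^T x - b_i:
  g_1((-3, 1)) = -2
Stationarity residual: grad f(x) + sum_i lambda_i a_i = (0, 0)
  -> stationarity OK
Primal feasibility (all g_i <= 0): OK
Dual feasibility (all lambda_i >= 0): OK
Complementary slackness (lambda_i * g_i(x) = 0 for all i): FAILS

Verdict: the first failing condition is complementary_slackness -> comp.

comp


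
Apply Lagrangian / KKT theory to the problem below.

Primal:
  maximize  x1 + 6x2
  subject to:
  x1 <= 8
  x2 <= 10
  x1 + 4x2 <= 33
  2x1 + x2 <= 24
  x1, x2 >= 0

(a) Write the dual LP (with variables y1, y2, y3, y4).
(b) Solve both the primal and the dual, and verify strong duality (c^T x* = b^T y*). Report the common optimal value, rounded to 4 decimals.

The standard primal-dual pair for 'max c^T x s.t. A x <= b, x >= 0' is:
  Dual:  min b^T y  s.t.  A^T y >= c,  y >= 0.

So the dual LP is:
  minimize  8y1 + 10y2 + 33y3 + 24y4
  subject to:
    y1 + y3 + 2y4 >= 1
    y2 + 4y3 + y4 >= 6
    y1, y2, y3, y4 >= 0

Solving the primal: x* = (0, 8.25).
  primal value c^T x* = 49.5.
Solving the dual: y* = (0, 0, 1.5, 0).
  dual value b^T y* = 49.5.
Strong duality: c^T x* = b^T y*. Confirmed.

49.5


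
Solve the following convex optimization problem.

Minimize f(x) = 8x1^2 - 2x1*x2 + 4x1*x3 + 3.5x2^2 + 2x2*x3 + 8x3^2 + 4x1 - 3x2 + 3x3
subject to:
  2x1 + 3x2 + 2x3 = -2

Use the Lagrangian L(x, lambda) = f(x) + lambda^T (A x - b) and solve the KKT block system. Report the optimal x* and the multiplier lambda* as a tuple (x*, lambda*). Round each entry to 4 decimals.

Form the Lagrangian:
  L(x, lambda) = (1/2) x^T Q x + c^T x + lambda^T (A x - b)
Stationarity (grad_x L = 0): Q x + c + A^T lambda = 0.
Primal feasibility: A x = b.

This gives the KKT block system:
  [ Q   A^T ] [ x     ]   [-c ]
  [ A    0  ] [ lambda ] = [ b ]

Solving the linear system:
  x*      = (-0.4017, -0.2399, -0.2384)
  lambda* = (1.4509)
  f(x*)   = 0.6496

x* = (-0.4017, -0.2399, -0.2384), lambda* = (1.4509)


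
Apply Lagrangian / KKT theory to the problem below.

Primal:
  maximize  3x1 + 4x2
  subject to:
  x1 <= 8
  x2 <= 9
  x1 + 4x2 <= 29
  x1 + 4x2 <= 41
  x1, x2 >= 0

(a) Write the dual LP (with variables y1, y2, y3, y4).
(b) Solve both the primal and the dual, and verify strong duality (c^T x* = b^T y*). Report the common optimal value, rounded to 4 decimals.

The standard primal-dual pair for 'max c^T x s.t. A x <= b, x >= 0' is:
  Dual:  min b^T y  s.t.  A^T y >= c,  y >= 0.

So the dual LP is:
  minimize  8y1 + 9y2 + 29y3 + 41y4
  subject to:
    y1 + y3 + y4 >= 3
    y2 + 4y3 + 4y4 >= 4
    y1, y2, y3, y4 >= 0

Solving the primal: x* = (8, 5.25).
  primal value c^T x* = 45.
Solving the dual: y* = (2, 0, 1, 0).
  dual value b^T y* = 45.
Strong duality: c^T x* = b^T y*. Confirmed.

45


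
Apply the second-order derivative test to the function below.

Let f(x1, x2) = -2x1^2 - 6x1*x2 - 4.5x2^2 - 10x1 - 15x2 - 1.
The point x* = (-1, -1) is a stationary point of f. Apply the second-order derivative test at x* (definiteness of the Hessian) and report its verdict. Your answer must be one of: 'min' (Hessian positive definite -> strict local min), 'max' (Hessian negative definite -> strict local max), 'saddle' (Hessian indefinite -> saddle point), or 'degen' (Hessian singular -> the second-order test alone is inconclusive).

Compute the Hessian H = grad^2 f:
  H = [[-4, -6], [-6, -9]]
Verify stationarity: grad f(x*) = H x* + g = (0, 0).
Eigenvalues of H: -13, 0.
H has a zero eigenvalue (singular; negative semidefinite but not definite), so H is neither positive definite, negative definite, nor indefinite. The second-order test alone is inconclusive -> degen.
(Indeed, f is constant along the null direction of H through x*, so x* is not a strict local extremum.)

degen


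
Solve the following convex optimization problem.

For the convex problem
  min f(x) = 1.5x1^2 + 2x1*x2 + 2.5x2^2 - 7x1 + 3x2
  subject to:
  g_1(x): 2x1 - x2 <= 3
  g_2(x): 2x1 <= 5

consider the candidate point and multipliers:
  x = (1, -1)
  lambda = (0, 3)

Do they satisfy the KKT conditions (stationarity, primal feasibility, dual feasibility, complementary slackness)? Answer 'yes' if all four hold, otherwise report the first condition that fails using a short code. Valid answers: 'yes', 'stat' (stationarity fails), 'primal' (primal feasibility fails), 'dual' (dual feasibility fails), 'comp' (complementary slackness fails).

Gradient of f: grad f(x) = Q x + c = (-6, 0)
Constraint values g_i(x) = a_i^T x - b_i:
  g_1((1, -1)) = 0
  g_2((1, -1)) = -3
Stationarity residual: grad f(x) + sum_i lambda_i a_i = (0, 0)
  -> stationarity OK
Primal feasibility (all g_i <= 0): OK
Dual feasibility (all lambda_i >= 0): OK
Complementary slackness (lambda_i * g_i(x) = 0 for all i): FAILS

Verdict: the first failing condition is complementary_slackness -> comp.

comp


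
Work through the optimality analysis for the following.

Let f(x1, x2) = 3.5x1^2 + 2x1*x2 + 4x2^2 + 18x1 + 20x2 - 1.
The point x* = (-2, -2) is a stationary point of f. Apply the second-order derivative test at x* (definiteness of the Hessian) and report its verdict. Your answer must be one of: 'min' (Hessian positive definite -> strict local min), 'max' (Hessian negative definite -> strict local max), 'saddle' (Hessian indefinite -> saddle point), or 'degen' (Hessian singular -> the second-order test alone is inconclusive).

Compute the Hessian H = grad^2 f:
  H = [[7, 2], [2, 8]]
Verify stationarity: grad f(x*) = H x* + g = (0, 0).
Eigenvalues of H: 5.4384, 9.5616.
Both eigenvalues > 0, so H is positive definite -> x* is a strict local min.

min


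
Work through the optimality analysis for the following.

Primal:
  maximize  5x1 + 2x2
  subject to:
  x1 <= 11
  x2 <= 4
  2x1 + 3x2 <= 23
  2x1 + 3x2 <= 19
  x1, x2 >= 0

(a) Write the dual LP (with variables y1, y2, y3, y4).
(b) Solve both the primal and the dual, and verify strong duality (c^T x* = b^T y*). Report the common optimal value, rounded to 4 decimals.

The standard primal-dual pair for 'max c^T x s.t. A x <= b, x >= 0' is:
  Dual:  min b^T y  s.t.  A^T y >= c,  y >= 0.

So the dual LP is:
  minimize  11y1 + 4y2 + 23y3 + 19y4
  subject to:
    y1 + 2y3 + 2y4 >= 5
    y2 + 3y3 + 3y4 >= 2
    y1, y2, y3, y4 >= 0

Solving the primal: x* = (9.5, 0).
  primal value c^T x* = 47.5.
Solving the dual: y* = (0, 0, 0, 2.5).
  dual value b^T y* = 47.5.
Strong duality: c^T x* = b^T y*. Confirmed.

47.5


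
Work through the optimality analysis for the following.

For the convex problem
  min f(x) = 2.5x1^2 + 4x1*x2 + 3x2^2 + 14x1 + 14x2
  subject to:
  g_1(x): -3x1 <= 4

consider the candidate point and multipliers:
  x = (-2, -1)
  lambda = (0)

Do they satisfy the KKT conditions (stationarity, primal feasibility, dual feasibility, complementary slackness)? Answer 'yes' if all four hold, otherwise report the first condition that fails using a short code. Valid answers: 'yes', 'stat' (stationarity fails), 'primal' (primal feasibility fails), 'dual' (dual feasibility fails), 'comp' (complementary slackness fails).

Gradient of f: grad f(x) = Q x + c = (0, 0)
Constraint values g_i(x) = a_i^T x - b_i:
  g_1((-2, -1)) = 2
Stationarity residual: grad f(x) + sum_i lambda_i a_i = (0, 0)
  -> stationarity OK
Primal feasibility (all g_i <= 0): FAILS
Dual feasibility (all lambda_i >= 0): OK
Complementary slackness (lambda_i * g_i(x) = 0 for all i): OK

Verdict: the first failing condition is primal_feasibility -> primal.

primal


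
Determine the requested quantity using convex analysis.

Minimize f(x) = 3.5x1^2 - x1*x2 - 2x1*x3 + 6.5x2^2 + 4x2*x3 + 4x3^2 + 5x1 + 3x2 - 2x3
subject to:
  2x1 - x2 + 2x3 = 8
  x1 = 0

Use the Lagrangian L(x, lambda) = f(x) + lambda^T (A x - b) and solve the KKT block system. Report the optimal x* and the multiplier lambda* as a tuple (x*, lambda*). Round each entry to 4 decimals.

Form the Lagrangian:
  L(x, lambda) = (1/2) x^T Q x + c^T x + lambda^T (A x - b)
Stationarity (grad_x L = 0): Q x + c + A^T lambda = 0.
Primal feasibility: A x = b.

This gives the KKT block system:
  [ Q   A^T ] [ x     ]   [-c ]
  [ A    0  ] [ lambda ] = [ b ]

Solving the linear system:
  x*      = (0, -1.7895, 3.1053)
  lambda* = (-7.8421, 15.1053)
  f(x*)   = 25.5789

x* = (0, -1.7895, 3.1053), lambda* = (-7.8421, 15.1053)


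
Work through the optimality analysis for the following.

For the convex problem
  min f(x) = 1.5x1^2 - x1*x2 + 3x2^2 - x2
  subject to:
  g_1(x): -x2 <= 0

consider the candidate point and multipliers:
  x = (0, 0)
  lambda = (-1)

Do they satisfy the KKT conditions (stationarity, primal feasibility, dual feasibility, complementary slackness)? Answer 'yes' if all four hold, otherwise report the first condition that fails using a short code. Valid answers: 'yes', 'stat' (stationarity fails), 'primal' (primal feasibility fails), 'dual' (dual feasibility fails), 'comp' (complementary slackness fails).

Gradient of f: grad f(x) = Q x + c = (0, -1)
Constraint values g_i(x) = a_i^T x - b_i:
  g_1((0, 0)) = 0
Stationarity residual: grad f(x) + sum_i lambda_i a_i = (0, 0)
  -> stationarity OK
Primal feasibility (all g_i <= 0): OK
Dual feasibility (all lambda_i >= 0): FAILS
Complementary slackness (lambda_i * g_i(x) = 0 for all i): OK

Verdict: the first failing condition is dual_feasibility -> dual.

dual


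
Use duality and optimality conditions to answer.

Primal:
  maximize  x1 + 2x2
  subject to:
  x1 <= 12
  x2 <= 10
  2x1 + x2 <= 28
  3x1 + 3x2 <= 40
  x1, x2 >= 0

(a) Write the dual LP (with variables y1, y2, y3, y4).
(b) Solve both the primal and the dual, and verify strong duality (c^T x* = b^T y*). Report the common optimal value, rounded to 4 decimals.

The standard primal-dual pair for 'max c^T x s.t. A x <= b, x >= 0' is:
  Dual:  min b^T y  s.t.  A^T y >= c,  y >= 0.

So the dual LP is:
  minimize  12y1 + 10y2 + 28y3 + 40y4
  subject to:
    y1 + 2y3 + 3y4 >= 1
    y2 + y3 + 3y4 >= 2
    y1, y2, y3, y4 >= 0

Solving the primal: x* = (3.3333, 10).
  primal value c^T x* = 23.3333.
Solving the dual: y* = (0, 1, 0, 0.3333).
  dual value b^T y* = 23.3333.
Strong duality: c^T x* = b^T y*. Confirmed.

23.3333


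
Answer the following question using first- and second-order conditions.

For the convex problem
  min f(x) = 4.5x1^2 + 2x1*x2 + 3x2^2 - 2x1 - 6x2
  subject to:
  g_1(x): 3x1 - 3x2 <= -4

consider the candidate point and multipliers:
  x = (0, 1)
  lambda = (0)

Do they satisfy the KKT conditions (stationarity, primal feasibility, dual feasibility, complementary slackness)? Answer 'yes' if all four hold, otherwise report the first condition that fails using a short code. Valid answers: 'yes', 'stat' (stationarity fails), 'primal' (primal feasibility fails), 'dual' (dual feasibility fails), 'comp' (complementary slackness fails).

Gradient of f: grad f(x) = Q x + c = (0, 0)
Constraint values g_i(x) = a_i^T x - b_i:
  g_1((0, 1)) = 1
Stationarity residual: grad f(x) + sum_i lambda_i a_i = (0, 0)
  -> stationarity OK
Primal feasibility (all g_i <= 0): FAILS
Dual feasibility (all lambda_i >= 0): OK
Complementary slackness (lambda_i * g_i(x) = 0 for all i): OK

Verdict: the first failing condition is primal_feasibility -> primal.

primal


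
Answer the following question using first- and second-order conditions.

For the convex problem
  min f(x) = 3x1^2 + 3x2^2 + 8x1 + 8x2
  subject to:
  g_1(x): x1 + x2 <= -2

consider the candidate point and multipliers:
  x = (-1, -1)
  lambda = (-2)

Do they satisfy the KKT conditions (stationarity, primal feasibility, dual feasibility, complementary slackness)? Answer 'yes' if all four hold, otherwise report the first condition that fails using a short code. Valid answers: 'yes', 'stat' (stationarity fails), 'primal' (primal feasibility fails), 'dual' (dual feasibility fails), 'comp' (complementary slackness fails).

Gradient of f: grad f(x) = Q x + c = (2, 2)
Constraint values g_i(x) = a_i^T x - b_i:
  g_1((-1, -1)) = 0
Stationarity residual: grad f(x) + sum_i lambda_i a_i = (0, 0)
  -> stationarity OK
Primal feasibility (all g_i <= 0): OK
Dual feasibility (all lambda_i >= 0): FAILS
Complementary slackness (lambda_i * g_i(x) = 0 for all i): OK

Verdict: the first failing condition is dual_feasibility -> dual.

dual


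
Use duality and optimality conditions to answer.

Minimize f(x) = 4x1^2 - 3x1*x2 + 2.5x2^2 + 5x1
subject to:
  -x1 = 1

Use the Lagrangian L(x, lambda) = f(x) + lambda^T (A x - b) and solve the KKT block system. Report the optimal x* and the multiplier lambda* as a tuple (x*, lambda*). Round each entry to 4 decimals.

Form the Lagrangian:
  L(x, lambda) = (1/2) x^T Q x + c^T x + lambda^T (A x - b)
Stationarity (grad_x L = 0): Q x + c + A^T lambda = 0.
Primal feasibility: A x = b.

This gives the KKT block system:
  [ Q   A^T ] [ x     ]   [-c ]
  [ A    0  ] [ lambda ] = [ b ]

Solving the linear system:
  x*      = (-1, -0.6)
  lambda* = (-1.2)
  f(x*)   = -1.9

x* = (-1, -0.6), lambda* = (-1.2)


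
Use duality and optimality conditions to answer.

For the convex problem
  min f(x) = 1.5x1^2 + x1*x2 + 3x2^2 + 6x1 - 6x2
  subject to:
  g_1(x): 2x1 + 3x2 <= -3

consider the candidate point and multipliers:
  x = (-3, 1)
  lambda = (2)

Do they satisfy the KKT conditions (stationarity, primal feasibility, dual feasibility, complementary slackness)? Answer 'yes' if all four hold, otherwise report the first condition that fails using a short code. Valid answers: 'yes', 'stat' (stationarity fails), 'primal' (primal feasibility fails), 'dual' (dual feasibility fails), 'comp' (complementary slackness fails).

Gradient of f: grad f(x) = Q x + c = (-2, -3)
Constraint values g_i(x) = a_i^T x - b_i:
  g_1((-3, 1)) = 0
Stationarity residual: grad f(x) + sum_i lambda_i a_i = (2, 3)
  -> stationarity FAILS
Primal feasibility (all g_i <= 0): OK
Dual feasibility (all lambda_i >= 0): OK
Complementary slackness (lambda_i * g_i(x) = 0 for all i): OK

Verdict: the first failing condition is stationarity -> stat.

stat


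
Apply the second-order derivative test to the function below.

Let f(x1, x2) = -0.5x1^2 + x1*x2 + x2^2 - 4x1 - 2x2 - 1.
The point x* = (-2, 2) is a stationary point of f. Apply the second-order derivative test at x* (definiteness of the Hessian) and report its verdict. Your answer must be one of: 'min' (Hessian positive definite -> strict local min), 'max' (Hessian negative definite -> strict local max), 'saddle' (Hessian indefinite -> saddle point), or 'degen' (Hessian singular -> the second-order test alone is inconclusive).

Compute the Hessian H = grad^2 f:
  H = [[-1, 1], [1, 2]]
Verify stationarity: grad f(x*) = H x* + g = (0, 0).
Eigenvalues of H: -1.3028, 2.3028.
Eigenvalues have mixed signs, so H is indefinite -> x* is a saddle point.

saddle


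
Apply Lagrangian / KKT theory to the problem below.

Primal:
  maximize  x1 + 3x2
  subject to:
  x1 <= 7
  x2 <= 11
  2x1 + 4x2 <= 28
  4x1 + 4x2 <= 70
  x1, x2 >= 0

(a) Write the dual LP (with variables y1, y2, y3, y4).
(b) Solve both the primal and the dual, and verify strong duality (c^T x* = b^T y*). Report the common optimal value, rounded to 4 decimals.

The standard primal-dual pair for 'max c^T x s.t. A x <= b, x >= 0' is:
  Dual:  min b^T y  s.t.  A^T y >= c,  y >= 0.

So the dual LP is:
  minimize  7y1 + 11y2 + 28y3 + 70y4
  subject to:
    y1 + 2y3 + 4y4 >= 1
    y2 + 4y3 + 4y4 >= 3
    y1, y2, y3, y4 >= 0

Solving the primal: x* = (0, 7).
  primal value c^T x* = 21.
Solving the dual: y* = (0, 0, 0.75, 0).
  dual value b^T y* = 21.
Strong duality: c^T x* = b^T y*. Confirmed.

21


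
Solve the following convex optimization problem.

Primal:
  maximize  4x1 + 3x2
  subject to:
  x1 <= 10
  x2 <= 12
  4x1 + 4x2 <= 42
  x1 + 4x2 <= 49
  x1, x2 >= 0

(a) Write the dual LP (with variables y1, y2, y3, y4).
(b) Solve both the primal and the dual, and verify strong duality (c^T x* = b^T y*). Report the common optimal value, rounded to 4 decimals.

The standard primal-dual pair for 'max c^T x s.t. A x <= b, x >= 0' is:
  Dual:  min b^T y  s.t.  A^T y >= c,  y >= 0.

So the dual LP is:
  minimize  10y1 + 12y2 + 42y3 + 49y4
  subject to:
    y1 + 4y3 + y4 >= 4
    y2 + 4y3 + 4y4 >= 3
    y1, y2, y3, y4 >= 0

Solving the primal: x* = (10, 0.5).
  primal value c^T x* = 41.5.
Solving the dual: y* = (1, 0, 0.75, 0).
  dual value b^T y* = 41.5.
Strong duality: c^T x* = b^T y*. Confirmed.

41.5


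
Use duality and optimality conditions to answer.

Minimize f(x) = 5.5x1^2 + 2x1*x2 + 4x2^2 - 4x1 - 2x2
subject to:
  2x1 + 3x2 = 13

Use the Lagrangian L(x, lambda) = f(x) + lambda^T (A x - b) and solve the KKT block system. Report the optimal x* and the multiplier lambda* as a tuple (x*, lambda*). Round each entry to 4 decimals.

Form the Lagrangian:
  L(x, lambda) = (1/2) x^T Q x + c^T x + lambda^T (A x - b)
Stationarity (grad_x L = 0): Q x + c + A^T lambda = 0.
Primal feasibility: A x = b.

This gives the KKT block system:
  [ Q   A^T ] [ x     ]   [-c ]
  [ A    0  ] [ lambda ] = [ b ]

Solving the linear system:
  x*      = (1.4393, 3.3738)
  lambda* = (-9.2897)
  f(x*)   = 54.1308

x* = (1.4393, 3.3738), lambda* = (-9.2897)


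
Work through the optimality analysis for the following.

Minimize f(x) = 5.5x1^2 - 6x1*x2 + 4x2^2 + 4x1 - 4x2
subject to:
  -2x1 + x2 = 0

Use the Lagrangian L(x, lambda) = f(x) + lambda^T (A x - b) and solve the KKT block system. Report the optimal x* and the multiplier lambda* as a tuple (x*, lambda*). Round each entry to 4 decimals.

Form the Lagrangian:
  L(x, lambda) = (1/2) x^T Q x + c^T x + lambda^T (A x - b)
Stationarity (grad_x L = 0): Q x + c + A^T lambda = 0.
Primal feasibility: A x = b.

This gives the KKT block system:
  [ Q   A^T ] [ x     ]   [-c ]
  [ A    0  ] [ lambda ] = [ b ]

Solving the linear system:
  x*      = (0.2105, 0.4211)
  lambda* = (1.8947)
  f(x*)   = -0.4211

x* = (0.2105, 0.4211), lambda* = (1.8947)


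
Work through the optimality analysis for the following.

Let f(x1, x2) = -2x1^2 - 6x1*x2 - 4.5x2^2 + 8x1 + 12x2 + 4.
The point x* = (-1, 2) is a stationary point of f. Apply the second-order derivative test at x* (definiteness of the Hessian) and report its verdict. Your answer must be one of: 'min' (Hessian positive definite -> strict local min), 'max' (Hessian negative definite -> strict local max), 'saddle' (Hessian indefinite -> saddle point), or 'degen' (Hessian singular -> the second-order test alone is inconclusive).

Compute the Hessian H = grad^2 f:
  H = [[-4, -6], [-6, -9]]
Verify stationarity: grad f(x*) = H x* + g = (0, 0).
Eigenvalues of H: -13, 0.
H has a zero eigenvalue (singular; negative semidefinite but not definite), so H is neither positive definite, negative definite, nor indefinite. The second-order test alone is inconclusive -> degen.
(Indeed, f is constant along the null direction of H through x*, so x* is not a strict local extremum.)

degen


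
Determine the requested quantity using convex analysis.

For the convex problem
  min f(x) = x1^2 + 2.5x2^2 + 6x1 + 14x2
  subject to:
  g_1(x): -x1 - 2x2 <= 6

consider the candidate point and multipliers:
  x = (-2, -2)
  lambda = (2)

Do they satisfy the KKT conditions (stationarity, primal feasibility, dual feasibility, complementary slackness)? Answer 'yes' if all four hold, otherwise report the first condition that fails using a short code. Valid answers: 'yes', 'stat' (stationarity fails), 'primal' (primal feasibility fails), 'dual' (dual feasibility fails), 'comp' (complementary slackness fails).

Gradient of f: grad f(x) = Q x + c = (2, 4)
Constraint values g_i(x) = a_i^T x - b_i:
  g_1((-2, -2)) = 0
Stationarity residual: grad f(x) + sum_i lambda_i a_i = (0, 0)
  -> stationarity OK
Primal feasibility (all g_i <= 0): OK
Dual feasibility (all lambda_i >= 0): OK
Complementary slackness (lambda_i * g_i(x) = 0 for all i): OK

Verdict: yes, KKT holds.

yes


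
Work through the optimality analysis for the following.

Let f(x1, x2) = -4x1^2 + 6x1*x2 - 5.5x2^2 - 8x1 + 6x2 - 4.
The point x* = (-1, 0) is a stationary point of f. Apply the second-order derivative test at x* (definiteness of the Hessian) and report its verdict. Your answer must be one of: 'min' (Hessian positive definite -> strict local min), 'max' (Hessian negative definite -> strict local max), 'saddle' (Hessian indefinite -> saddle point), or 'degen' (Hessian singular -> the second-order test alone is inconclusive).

Compute the Hessian H = grad^2 f:
  H = [[-8, 6], [6, -11]]
Verify stationarity: grad f(x*) = H x* + g = (0, 0).
Eigenvalues of H: -15.6847, -3.3153.
Both eigenvalues < 0, so H is negative definite -> x* is a strict local max.

max


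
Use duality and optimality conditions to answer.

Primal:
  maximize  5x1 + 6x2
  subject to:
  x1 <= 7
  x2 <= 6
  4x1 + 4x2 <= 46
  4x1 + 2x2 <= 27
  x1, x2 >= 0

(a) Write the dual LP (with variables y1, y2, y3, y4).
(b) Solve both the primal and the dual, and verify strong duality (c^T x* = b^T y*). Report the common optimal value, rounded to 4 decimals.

The standard primal-dual pair for 'max c^T x s.t. A x <= b, x >= 0' is:
  Dual:  min b^T y  s.t.  A^T y >= c,  y >= 0.

So the dual LP is:
  minimize  7y1 + 6y2 + 46y3 + 27y4
  subject to:
    y1 + 4y3 + 4y4 >= 5
    y2 + 4y3 + 2y4 >= 6
    y1, y2, y3, y4 >= 0

Solving the primal: x* = (3.75, 6).
  primal value c^T x* = 54.75.
Solving the dual: y* = (0, 3.5, 0, 1.25).
  dual value b^T y* = 54.75.
Strong duality: c^T x* = b^T y*. Confirmed.

54.75
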